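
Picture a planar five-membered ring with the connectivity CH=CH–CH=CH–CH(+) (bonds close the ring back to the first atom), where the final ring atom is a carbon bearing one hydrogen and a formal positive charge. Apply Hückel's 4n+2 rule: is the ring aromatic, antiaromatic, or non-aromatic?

Antiaromatic

Check conjugation: every atom in a ring double bond is sp² and brings one electron to the p orbital; the carbocation has an empty p orbital — every position has a p orbital, so the cyclic π system is continuous.
Adding the contributions, 2 × 2 = 4 from the double-bond units + 0 from the CH(+) atom = 4.
A 4n π count (4, n = 1) in a planar conjugated ring means antiaromatic.
(The species described is the cyclopentadienyl cation.)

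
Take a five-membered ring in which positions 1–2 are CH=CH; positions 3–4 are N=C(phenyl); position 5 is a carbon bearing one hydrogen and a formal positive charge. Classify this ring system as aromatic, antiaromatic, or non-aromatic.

Every ring atom contributes a p orbital perpendicular to the ring (the double-bond atoms are sp², each contributing one p electron; the doubly-bonded nitrogens are pyridine-type — their lone pairs lie in the ring plane, leaving one electron in the p orbital; the carbocation has an empty p orbital), so the π system is cyclic and fully conjugated.
π-electron count: 2 × 2 = 4 from the double-bond units + 0 from the CH(+) atom = 4.
4 is a 4n count (n = 1), so the planar conjugated ring is antiaromatic.

Antiaromatic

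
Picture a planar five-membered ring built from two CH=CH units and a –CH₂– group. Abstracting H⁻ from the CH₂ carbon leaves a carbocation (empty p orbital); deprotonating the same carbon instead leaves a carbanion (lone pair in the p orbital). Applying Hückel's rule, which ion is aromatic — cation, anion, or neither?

Once that carbon is sp², every ring atom has a p orbital and both ions are fully conjugated.
Cation: 2 × 2 + 0 = 4 π electrons → 4(1), antiaromatic.
Anion: 2 × 2 + 2 = 6 π electrons → 4(1)+2, aromatic.

The anion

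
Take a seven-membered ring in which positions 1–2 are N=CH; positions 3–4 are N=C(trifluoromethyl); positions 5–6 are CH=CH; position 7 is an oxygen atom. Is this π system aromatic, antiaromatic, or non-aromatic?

All ring atoms are sp² and supply a p orbital to the ring (every atom in a ring double bond is sp² and brings one electron to the p orbital; the doubly-bonded nitrogens are pyridine-type — their lone pairs lie in the ring plane, leaving one electron in the p orbital; the oxygen donates one lone pair from its p orbital); the conjugation is uninterrupted.
Counting π electrons: 3 × 2 = 6 from the double-bond units + 2 from the O atom = 8.
With 8 = 4·2 π electrons, Hückel's rule classifies the planar ring as antiaromatic.

Antiaromatic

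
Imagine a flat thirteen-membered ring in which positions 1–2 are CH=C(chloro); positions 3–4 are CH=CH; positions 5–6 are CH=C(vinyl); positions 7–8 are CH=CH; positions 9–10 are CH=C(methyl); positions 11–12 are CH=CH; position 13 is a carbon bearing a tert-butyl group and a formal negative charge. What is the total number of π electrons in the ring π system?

14

All ring atoms are sp² and supply a p orbital to the ring (each doubly-bonded ring atom is sp² with one p-orbital electron; the carbanion's lone pair occupies the p orbital); the conjugation is uninterrupted.
Tallying contributions gives 6 × 2 = 12 from the double-bond units + 2 from the C(tert-butyl)(-) atom = 14.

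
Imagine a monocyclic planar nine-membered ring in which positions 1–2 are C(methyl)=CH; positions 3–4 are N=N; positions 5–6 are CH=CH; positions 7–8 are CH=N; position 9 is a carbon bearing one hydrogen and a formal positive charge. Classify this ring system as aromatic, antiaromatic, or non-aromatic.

Antiaromatic

Every ring atom contributes a p orbital perpendicular to the ring (the double-bond atoms are sp², each contributing one p electron; each sp² =N– keeps its lone pair in-plane and puts one electron into the π system; the carbocation has an empty p orbital), so the π system is cyclic and fully conjugated.
Tallying contributions gives 4 × 2 = 8 from the double-bond units + 0 from the CH(+) atom = 8.
8 is a 4n count (n = 2), so the planar conjugated ring is antiaromatic.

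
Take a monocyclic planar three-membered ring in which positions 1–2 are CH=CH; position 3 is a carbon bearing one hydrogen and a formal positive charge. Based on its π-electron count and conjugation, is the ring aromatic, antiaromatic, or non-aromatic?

Check conjugation: the double-bond atoms are sp², each contributing one p electron; the carbocation has an empty p orbital — every position has a p orbital, so the cyclic π system is continuous.
Tallying contributions gives 1 × 2 = 2 from the double-bond unit + 0 from the CH(+) atom = 2.
That gives a 4n+2 count (2, n = 0).
(The species described is the cyclopropenyl cation.)

Aromatic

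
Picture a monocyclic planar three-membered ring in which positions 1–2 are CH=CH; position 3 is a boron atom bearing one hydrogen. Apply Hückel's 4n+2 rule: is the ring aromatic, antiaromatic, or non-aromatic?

Every ring atom contributes a p orbital perpendicular to the ring (the double-bond atoms are sp², each contributing one p electron; the boron has an empty p orbital), so the π system is cyclic and fully conjugated.
Adding the contributions, 1 × 2 = 2 from the double-bond unit + 0 from the BH atom = 2.
2 = 4(0) + 2, which satisfies Hückel's 4n+2 rule.

Aromatic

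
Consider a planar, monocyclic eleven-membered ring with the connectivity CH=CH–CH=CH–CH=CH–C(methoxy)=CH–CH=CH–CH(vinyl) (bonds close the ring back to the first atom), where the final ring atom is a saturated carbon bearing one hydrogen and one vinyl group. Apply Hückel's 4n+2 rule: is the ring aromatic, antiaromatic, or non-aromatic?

Non-aromatic

At the CH(vinyl) position, that saturated carbon is sp³ and has no p orbital in the ring π system; the ring's p-orbital overlap is broken there.
Broken conjugation rules out both aromaticity and antiaromaticity.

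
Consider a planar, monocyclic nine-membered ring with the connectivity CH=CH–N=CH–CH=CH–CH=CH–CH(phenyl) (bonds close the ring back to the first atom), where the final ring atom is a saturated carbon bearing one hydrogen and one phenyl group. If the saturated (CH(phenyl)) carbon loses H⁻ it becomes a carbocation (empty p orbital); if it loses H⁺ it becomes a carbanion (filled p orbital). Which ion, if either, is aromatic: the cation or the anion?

The anion

Both ions have a continuous loop of p orbitals — each ring atom is sp².
Cation: 4 × 2 + 0 = 8 π electrons → 4(2), antiaromatic.
Anion: 4 × 2 + 2 = 10 π electrons → 4(2)+2, aromatic.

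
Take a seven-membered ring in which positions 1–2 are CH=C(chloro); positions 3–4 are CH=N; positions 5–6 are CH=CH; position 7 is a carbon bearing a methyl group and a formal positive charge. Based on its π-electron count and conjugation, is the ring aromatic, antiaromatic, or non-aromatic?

All ring atoms are sp² and supply a p orbital to the ring (the double-bond atoms are sp², each contributing one p electron; the doubly-bonded nitrogens are pyridine-type — their lone pairs lie in the ring plane, leaving one electron in the p orbital; the carbocation has an empty p orbital); the conjugation is uninterrupted.
π-electron count: 3 × 2 = 6 from the double-bond units + 0 from the C(methyl)(+) atom = 6.
With 6 π electrons (n = 1), the Hückel 4n+2 condition holds.

Aromatic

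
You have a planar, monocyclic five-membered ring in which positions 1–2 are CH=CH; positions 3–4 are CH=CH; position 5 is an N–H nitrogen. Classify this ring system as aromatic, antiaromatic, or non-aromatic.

Aromatic

The p orbitals form a continuous loop: the double-bond atoms are sp², each contributing one p electron; the pyrrole-type nitrogen donates its lone pair from the p orbital. The ring is fully conjugated.
π-electron count: 2 × 2 = 4 from the double-bond units + 2 from the NH atom = 6.
That gives a 4n+2 count (6, n = 1).
(This ring is pyrrole.)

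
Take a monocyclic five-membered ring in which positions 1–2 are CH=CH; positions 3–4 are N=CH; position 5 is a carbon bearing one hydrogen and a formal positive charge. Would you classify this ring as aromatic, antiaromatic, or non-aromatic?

Antiaromatic

Check conjugation: each doubly-bonded ring atom is sp² with one p-orbital electron; the doubly-bonded nitrogens are pyridine-type — their lone pairs lie in the ring plane, leaving one electron in the p orbital; the carbocation has an empty p orbital — every position has a p orbital, so the cyclic π system is continuous.
Counting π electrons: 2 × 2 = 4 from the double-bond units + 0 from the CH(+) atom = 4.
4 = 4(1); a planar, fully conjugated 4n system is antiaromatic.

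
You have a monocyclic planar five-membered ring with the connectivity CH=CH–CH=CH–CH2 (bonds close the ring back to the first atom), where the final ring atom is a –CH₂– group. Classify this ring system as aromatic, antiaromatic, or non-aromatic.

Non-aromatic

At the CH2 position, the tetrahedral CH₂ carbon is sp³ and has no p orbital in the ring π system; the ring's p-orbital overlap is broken there.
Broken conjugation rules out both aromaticity and antiaromaticity.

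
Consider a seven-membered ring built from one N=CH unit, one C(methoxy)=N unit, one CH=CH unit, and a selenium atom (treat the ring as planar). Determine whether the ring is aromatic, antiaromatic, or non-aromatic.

The p orbitals form a continuous loop: each doubly-bonded ring atom is sp² with one p-orbital electron; the doubly-bonded nitrogens are pyridine-type — their lone pairs lie in the ring plane, leaving one electron in the p orbital; the selenium donates one lone pair from its p orbital. The ring is fully conjugated.
π-electron count: 3 × 2 = 6 from the double-bond units + 2 from the Se atom = 8.
A 4n π count (8, n = 2) in a planar conjugated ring means antiaromatic.

Antiaromatic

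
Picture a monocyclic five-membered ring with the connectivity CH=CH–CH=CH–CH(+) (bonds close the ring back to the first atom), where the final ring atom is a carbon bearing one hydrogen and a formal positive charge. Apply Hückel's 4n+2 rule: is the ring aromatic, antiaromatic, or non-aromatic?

Antiaromatic

Every ring atom contributes a p orbital perpendicular to the ring (each doubly-bonded ring atom is sp² with one p-orbital electron; the carbocation has an empty p orbital), so the π system is cyclic and fully conjugated.
Adding the contributions, 2 × 2 = 4 from the double-bond units + 0 from the CH(+) atom = 4.
A 4n π count (4, n = 1) in a planar conjugated ring means antiaromatic.
This is the cyclopentadienyl cation.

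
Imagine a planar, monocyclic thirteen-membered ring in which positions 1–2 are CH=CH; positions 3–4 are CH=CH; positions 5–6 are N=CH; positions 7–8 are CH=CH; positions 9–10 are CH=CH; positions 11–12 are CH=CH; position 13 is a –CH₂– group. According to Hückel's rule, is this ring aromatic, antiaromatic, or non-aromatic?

Non-aromatic

At the CH2 position, the tetrahedral CH₂ carbon is sp³ and has no p orbital in the ring π system; the ring's p-orbital overlap is broken there.
A ring that is not fully conjugated cannot be aromatic or antiaromatic regardless of its π-electron count.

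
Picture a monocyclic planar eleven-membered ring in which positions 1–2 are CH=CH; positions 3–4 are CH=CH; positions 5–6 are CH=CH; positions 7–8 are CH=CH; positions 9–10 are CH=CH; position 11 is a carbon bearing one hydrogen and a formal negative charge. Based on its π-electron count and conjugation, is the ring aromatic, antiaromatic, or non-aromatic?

Antiaromatic

All ring atoms are sp² and supply a p orbital to the ring (the double-bond atoms are sp², each contributing one p electron; the carbanion's lone pair occupies the p orbital); the conjugation is uninterrupted.
Adding the contributions, 5 × 2 = 10 from the double-bond units + 2 from the CH(-) atom = 12.
12 is a 4n count (n = 3), so the planar conjugated ring is antiaromatic.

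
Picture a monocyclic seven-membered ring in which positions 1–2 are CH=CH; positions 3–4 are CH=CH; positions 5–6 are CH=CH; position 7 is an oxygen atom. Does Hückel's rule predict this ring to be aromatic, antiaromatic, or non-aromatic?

Antiaromatic

Every ring atom contributes a p orbital perpendicular to the ring (the double-bond atoms are sp², each contributing one p electron; the oxygen donates one lone pair from its p orbital), so the π system is cyclic and fully conjugated.
Counting π electrons: 3 × 2 = 6 from the double-bond units + 2 from the O atom = 8.
A 4n π count (8, n = 2) in a planar conjugated ring means antiaromatic.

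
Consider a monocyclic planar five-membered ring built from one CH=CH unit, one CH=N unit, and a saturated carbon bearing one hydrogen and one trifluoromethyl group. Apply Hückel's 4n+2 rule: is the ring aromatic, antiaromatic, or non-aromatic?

Non-aromatic

Because that saturated carbon is sp³ and has no p orbital in the ring π system at the CH(trifluoromethyl) position, the π system cannot extend all the way around the ring.
Hückel's rule only applies to fully conjugated rings, so this one is simply non-aromatic.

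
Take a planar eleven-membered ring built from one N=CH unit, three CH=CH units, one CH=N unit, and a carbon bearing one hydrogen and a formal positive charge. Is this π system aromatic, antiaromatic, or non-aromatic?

Every ring atom contributes a p orbital perpendicular to the ring (the double-bond atoms are sp², each contributing one p electron; each =N– nitrogen is pyridine-type (lone pair in the sp² plane, one electron in the p orbital); the carbocation has an empty p orbital), so the π system is cyclic and fully conjugated.
Tallying contributions gives 5 × 2 = 10 from the double-bond units + 0 from the CH(+) atom = 10.
10 = 4(2) + 2, which satisfies Hückel's 4n+2 rule.

Aromatic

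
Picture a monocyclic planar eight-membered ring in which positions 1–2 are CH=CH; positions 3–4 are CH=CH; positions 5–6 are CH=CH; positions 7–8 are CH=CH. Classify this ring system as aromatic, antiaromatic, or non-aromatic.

The p orbitals form a continuous loop: every atom in a ring double bond is sp² and brings one electron to the p orbital. The ring is fully conjugated.
Tallying contributions gives 4 × 2 = 8 from the 4 double-bond units.
8 = 4(2); a planar, fully conjugated 4n system is antiaromatic.
(This ring is cyclooctatetraene.)

Antiaromatic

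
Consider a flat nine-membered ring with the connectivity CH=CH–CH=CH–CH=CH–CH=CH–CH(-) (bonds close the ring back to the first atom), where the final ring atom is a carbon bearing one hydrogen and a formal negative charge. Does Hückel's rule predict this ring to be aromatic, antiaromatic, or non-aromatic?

Aromatic

Every ring atom contributes a p orbital perpendicular to the ring (every atom in a ring double bond is sp² and brings one electron to the p orbital; the carbanion's lone pair occupies the p orbital), so the π system is cyclic and fully conjugated.
π-electron count: 4 × 2 = 8 from the double-bond units + 2 from the CH(-) atom = 10.
That gives a 4n+2 count (10, n = 2).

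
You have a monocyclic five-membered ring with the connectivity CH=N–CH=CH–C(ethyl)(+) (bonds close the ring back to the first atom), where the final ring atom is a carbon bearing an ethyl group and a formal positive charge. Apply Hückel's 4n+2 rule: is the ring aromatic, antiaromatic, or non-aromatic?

Check conjugation: the double-bond atoms are sp², each contributing one p electron; the doubly-bonded nitrogens are pyridine-type — their lone pairs lie in the ring plane, leaving one electron in the p orbital; the carbocation has an empty p orbital — every position has a p orbital, so the cyclic π system is continuous.
Counting π electrons: 2 × 2 = 4 from the double-bond units + 0 from the C(ethyl)(+) atom = 4.
With 4 = 4·1 π electrons, Hückel's rule classifies the planar ring as antiaromatic.

Antiaromatic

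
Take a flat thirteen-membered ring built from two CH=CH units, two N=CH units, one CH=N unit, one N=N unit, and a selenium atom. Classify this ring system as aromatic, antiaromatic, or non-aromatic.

All ring atoms are sp² and supply a p orbital to the ring (every atom in a ring double bond is sp² and brings one electron to the p orbital; the doubly-bonded nitrogens are pyridine-type — their lone pairs lie in the ring plane, leaving one electron in the p orbital; the selenium donates one lone pair from its p orbital); the conjugation is uninterrupted.
Counting π electrons: 6 × 2 = 12 from the double-bond units + 2 from the Se atom = 14.
With 14 π electrons (n = 3), the Hückel 4n+2 condition holds.

Aromatic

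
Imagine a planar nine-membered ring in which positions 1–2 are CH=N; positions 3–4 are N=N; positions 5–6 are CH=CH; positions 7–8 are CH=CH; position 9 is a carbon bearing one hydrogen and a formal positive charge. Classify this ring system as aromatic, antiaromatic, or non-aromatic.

All ring atoms are sp² and supply a p orbital to the ring (every atom in a ring double bond is sp² and brings one electron to the p orbital; each =N– nitrogen is pyridine-type (lone pair in the sp² plane, one electron in the p orbital); the carbocation has an empty p orbital); the conjugation is uninterrupted.
Adding the contributions, 4 × 2 = 8 from the double-bond units + 0 from the CH(+) atom = 8.
8 = 4(2); a planar, fully conjugated 4n system is antiaromatic.

Antiaromatic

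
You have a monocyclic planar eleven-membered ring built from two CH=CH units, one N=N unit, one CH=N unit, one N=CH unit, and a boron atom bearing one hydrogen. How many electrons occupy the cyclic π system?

10

Check conjugation: the double-bond atoms are sp², each contributing one p electron; each =N– nitrogen is pyridine-type (lone pair in the sp² plane, one electron in the p orbital); the boron has an empty p orbital — every position has a p orbital, so the cyclic π system is continuous.
Counting π electrons: 5 × 2 = 10 from the double-bond units + 0 from the BH atom = 10.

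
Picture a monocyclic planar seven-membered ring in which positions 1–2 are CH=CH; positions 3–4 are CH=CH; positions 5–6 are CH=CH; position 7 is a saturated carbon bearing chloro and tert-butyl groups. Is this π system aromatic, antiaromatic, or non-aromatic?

Non-aromatic

The C(chloro)(tert-butyl) position has four σ bonds — that saturated carbon is sp³ and has no p orbital in the ring π system — so the cyclic conjugation is interrupted.
Without a continuous loop of overlapping p orbitals the Hückel electron count never comes into play.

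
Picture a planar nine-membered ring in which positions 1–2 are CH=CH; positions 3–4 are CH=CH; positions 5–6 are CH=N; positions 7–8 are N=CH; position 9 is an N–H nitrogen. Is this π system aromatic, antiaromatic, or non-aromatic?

Aromatic

The p orbitals form a continuous loop: every atom in a ring double bond is sp² and brings one electron to the p orbital; the doubly-bonded nitrogens are pyridine-type — their lone pairs lie in the ring plane, leaving one electron in the p orbital; the pyrrole-type nitrogen donates its lone pair from the p orbital. The ring is fully conjugated.
π-electron count: 4 × 2 = 8 from the double-bond units + 2 from the NH atom = 10.
Since 10 = 4·2 + 2, the ring meets the 4n+2 criterion.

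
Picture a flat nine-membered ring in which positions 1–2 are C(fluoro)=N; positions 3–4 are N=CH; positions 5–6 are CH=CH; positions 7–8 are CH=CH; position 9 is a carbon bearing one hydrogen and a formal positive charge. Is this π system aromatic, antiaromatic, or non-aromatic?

Antiaromatic

The p orbitals form a continuous loop: each doubly-bonded ring atom is sp² with one p-orbital electron; the doubly-bonded nitrogens are pyridine-type — their lone pairs lie in the ring plane, leaving one electron in the p orbital; the carbocation has an empty p orbital. The ring is fully conjugated.
Adding the contributions, 4 × 2 = 8 from the double-bond units + 0 from the CH(+) atom = 8.
A 4n π count (8, n = 2) in a planar conjugated ring means antiaromatic.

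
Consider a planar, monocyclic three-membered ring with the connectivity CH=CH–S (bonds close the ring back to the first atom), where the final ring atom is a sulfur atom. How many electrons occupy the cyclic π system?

4

The p orbitals form a continuous loop: the double-bond atoms are sp², each contributing one p electron; the sulfur donates one lone pair from its p orbital. The ring is fully conjugated.
Adding the contributions, 1 × 2 = 2 from the double-bond unit + 2 from the S atom = 4.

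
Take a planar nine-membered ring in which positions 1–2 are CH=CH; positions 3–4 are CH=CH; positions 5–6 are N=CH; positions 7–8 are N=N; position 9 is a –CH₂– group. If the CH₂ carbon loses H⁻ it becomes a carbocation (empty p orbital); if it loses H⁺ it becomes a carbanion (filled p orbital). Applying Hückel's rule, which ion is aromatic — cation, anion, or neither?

The anion

In both ions every ring atom is sp² and contributes a p orbital, so both rings are fully conjugated.
Cation: 4 × 2 + 0 = 8 π electrons → 4(2), antiaromatic.
Anion: 4 × 2 + 2 = 10 π electrons → 4(2)+2, aromatic.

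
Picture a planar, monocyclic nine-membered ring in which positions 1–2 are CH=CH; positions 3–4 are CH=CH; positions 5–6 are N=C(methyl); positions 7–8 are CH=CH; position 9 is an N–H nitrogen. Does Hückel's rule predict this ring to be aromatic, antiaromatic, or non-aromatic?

Aromatic

All ring atoms are sp² and supply a p orbital to the ring (the double-bond atoms are sp², each contributing one p electron; the doubly-bonded nitrogens are pyridine-type — their lone pairs lie in the ring plane, leaving one electron in the p orbital; the pyrrole-type nitrogen donates its lone pair from the p orbital); the conjugation is uninterrupted.
Tallying contributions gives 4 × 2 = 8 from the double-bond units + 2 from the NH atom = 10.
With 10 π electrons (n = 2), the Hückel 4n+2 condition holds.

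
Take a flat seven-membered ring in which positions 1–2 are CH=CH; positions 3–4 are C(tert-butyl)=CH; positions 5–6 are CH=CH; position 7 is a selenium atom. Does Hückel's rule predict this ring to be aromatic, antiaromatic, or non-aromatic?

Every ring atom contributes a p orbital perpendicular to the ring (every atom in a ring double bond is sp² and brings one electron to the p orbital; the selenium donates one lone pair from its p orbital), so the π system is cyclic and fully conjugated.
Counting π electrons: 3 × 2 = 6 from the double-bond units + 2 from the Se atom = 8.
8 = 4(2); a planar, fully conjugated 4n system is antiaromatic.

Antiaromatic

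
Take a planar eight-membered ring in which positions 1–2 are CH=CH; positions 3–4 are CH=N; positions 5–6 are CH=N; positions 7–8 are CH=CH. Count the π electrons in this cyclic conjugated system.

8

The p orbitals form a continuous loop: the double-bond atoms are sp², each contributing one p electron; the doubly-bonded nitrogens are pyridine-type — their lone pairs lie in the ring plane, leaving one electron in the p orbital. The ring is fully conjugated.
Adding the contributions, 4 × 2 = 8 from the 4 double-bond units.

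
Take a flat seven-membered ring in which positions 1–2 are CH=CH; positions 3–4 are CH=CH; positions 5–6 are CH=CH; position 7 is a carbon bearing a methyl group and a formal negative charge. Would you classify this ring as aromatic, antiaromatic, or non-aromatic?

Check conjugation: every atom in a ring double bond is sp² and brings one electron to the p orbital; the carbanion's lone pair occupies the p orbital — every position has a p orbital, so the cyclic π system is continuous.
Adding the contributions, 3 × 2 = 6 from the double-bond units + 2 from the C(methyl)(-) atom = 8.
With 8 = 4·2 π electrons, Hückel's rule classifies the planar ring as antiaromatic.

Antiaromatic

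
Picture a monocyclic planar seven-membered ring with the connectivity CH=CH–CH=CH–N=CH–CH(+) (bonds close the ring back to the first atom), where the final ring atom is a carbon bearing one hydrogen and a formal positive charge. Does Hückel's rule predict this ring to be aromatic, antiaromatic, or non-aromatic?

The p orbitals form a continuous loop: every atom in a ring double bond is sp² and brings one electron to the p orbital; each sp² =N– keeps its lone pair in-plane and puts one electron into the π system; the carbocation has an empty p orbital. The ring is fully conjugated.
Adding the contributions, 3 × 2 = 6 from the double-bond units + 0 from the CH(+) atom = 6.
That gives a 4n+2 count (6, n = 1).

Aromatic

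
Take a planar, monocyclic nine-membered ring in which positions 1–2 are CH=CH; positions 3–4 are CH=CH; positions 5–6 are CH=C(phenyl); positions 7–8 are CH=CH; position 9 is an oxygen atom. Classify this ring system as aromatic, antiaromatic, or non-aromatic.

All ring atoms are sp² and supply a p orbital to the ring (each doubly-bonded ring atom is sp² with one p-orbital electron; the oxygen donates one lone pair from its p orbital); the conjugation is uninterrupted.
Counting π electrons: 4 × 2 = 8 from the double-bond units + 2 from the O atom = 10.
Since 10 = 4·2 + 2, the ring meets the 4n+2 criterion.

Aromatic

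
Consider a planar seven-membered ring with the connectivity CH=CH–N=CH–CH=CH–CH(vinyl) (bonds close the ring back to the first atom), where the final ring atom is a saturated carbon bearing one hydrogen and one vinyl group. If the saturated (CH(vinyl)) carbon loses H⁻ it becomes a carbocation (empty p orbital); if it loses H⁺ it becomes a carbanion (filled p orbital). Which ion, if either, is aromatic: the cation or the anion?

The cation

In either ion the ring is fully conjugated: every atom, including the new sp² carbon, supplies a p orbital.
Cation: 3 × 2 + 0 = 6 π electrons → 4(1)+2, aromatic.
Anion: 3 × 2 + 2 = 8 π electrons → 4(2), antiaromatic.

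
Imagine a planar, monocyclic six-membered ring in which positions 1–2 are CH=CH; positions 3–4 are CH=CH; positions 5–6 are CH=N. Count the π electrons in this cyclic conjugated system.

6

Every ring atom contributes a p orbital perpendicular to the ring (the double-bond atoms are sp², each contributing one p electron; the doubly-bonded nitrogens are pyridine-type — their lone pairs lie in the ring plane, leaving one electron in the p orbital), so the π system is cyclic and fully conjugated.
Counting π electrons: 3 × 2 = 6 from the 3 double-bond units.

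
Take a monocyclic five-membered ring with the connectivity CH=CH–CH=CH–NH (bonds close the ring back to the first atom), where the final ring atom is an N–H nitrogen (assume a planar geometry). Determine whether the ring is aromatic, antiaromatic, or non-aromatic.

Check conjugation: each doubly-bonded ring atom is sp² with one p-orbital electron; the pyrrole-type nitrogen donates its lone pair from the p orbital — every position has a p orbital, so the cyclic π system is continuous.
Counting π electrons: 2 × 2 = 4 from the double-bond units + 2 from the NH atom = 6.
6 = 4(1) + 2, which satisfies Hückel's 4n+2 rule.

Aromatic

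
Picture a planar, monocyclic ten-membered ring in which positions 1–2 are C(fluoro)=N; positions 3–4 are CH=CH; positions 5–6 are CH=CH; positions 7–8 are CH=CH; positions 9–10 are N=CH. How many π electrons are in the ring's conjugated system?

10

All ring atoms are sp² and supply a p orbital to the ring (every atom in a ring double bond is sp² and brings one electron to the p orbital; the doubly-bonded nitrogens are pyridine-type — their lone pairs lie in the ring plane, leaving one electron in the p orbital); the conjugation is uninterrupted.
Tallying contributions gives 5 × 2 = 10 from the 5 double-bond units.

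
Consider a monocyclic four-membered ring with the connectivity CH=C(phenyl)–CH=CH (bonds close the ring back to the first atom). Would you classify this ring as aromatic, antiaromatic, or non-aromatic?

Check conjugation: the double-bond atoms are sp², each contributing one p electron — every position has a p orbital, so the cyclic π system is continuous.
Tallying contributions gives 2 × 2 = 4 from the 2 double-bond units.
A 4n π count (4, n = 1) in a planar conjugated ring means antiaromatic.

Antiaromatic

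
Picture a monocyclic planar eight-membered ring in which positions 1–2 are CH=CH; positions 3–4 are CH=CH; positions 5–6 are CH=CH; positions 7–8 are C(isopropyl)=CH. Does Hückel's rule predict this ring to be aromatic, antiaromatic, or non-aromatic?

Every ring atom contributes a p orbital perpendicular to the ring (every atom in a ring double bond is sp² and brings one electron to the p orbital), so the π system is cyclic and fully conjugated.
Counting π electrons: 4 × 2 = 8 from the 4 double-bond units.
A 4n π count (8, n = 2) in a planar conjugated ring means antiaromatic.

Antiaromatic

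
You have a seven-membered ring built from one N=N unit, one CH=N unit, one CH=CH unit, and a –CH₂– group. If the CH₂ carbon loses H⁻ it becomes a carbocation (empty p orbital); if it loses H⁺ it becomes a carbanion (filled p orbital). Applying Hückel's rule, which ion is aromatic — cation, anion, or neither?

In either ion the ring is fully conjugated: every atom, including the new sp² carbon, supplies a p orbital.
Cation: 3 × 2 + 0 = 6 π electrons → 4(1)+2, aromatic.
Anion: 3 × 2 + 2 = 8 π electrons → 4(2), antiaromatic.

The cation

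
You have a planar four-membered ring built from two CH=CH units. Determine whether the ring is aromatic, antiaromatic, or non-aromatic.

The p orbitals form a continuous loop: every atom in a ring double bond is sp² and brings one electron to the p orbital. The ring is fully conjugated.
π-electron count: 2 × 2 = 4 from the 2 double-bond units.
A 4n π count (4, n = 1) in a planar conjugated ring means antiaromatic.
This is cyclobutadiene.

Antiaromatic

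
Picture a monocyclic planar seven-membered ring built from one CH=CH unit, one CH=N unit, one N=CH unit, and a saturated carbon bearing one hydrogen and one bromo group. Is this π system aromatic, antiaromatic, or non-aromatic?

Non-aromatic

The CH(bromo) carbon is saturated: that saturated carbon is sp³ and has no p orbital in the ring π system. Conjugation is not continuous around the ring.
Hückel's rule only applies to fully conjugated rings, so this one is simply non-aromatic.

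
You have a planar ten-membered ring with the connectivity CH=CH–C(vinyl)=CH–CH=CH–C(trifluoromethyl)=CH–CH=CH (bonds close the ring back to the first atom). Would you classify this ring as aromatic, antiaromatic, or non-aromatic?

Aromatic

All ring atoms are sp² and supply a p orbital to the ring (every atom in a ring double bond is sp² and brings one electron to the p orbital); the conjugation is uninterrupted.
Counting π electrons: 5 × 2 = 10 from the 5 double-bond units.
10 = 4(2) + 2, which satisfies Hückel's 4n+2 rule.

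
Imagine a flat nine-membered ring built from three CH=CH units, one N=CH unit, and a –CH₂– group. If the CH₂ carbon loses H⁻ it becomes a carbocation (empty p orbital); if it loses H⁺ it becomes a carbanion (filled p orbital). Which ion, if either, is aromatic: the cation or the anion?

The anion

In both ions every ring atom is sp² and contributes a p orbital, so both rings are fully conjugated.
Cation: 4 × 2 + 0 = 8 π electrons → 4(2), antiaromatic.
Anion: 4 × 2 + 2 = 10 π electrons → 4(2)+2, aromatic.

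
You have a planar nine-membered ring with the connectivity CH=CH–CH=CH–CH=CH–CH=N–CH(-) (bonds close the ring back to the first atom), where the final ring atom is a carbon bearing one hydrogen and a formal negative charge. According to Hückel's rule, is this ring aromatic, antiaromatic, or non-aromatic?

Aromatic

All ring atoms are sp² and supply a p orbital to the ring (each doubly-bonded ring atom is sp² with one p-orbital electron; the doubly-bonded nitrogens are pyridine-type — their lone pairs lie in the ring plane, leaving one electron in the p orbital; the carbanion's lone pair occupies the p orbital); the conjugation is uninterrupted.
Tallying contributions gives 4 × 2 = 8 from the double-bond units + 2 from the CH(-) atom = 10.
With 10 π electrons (n = 2), the Hückel 4n+2 condition holds.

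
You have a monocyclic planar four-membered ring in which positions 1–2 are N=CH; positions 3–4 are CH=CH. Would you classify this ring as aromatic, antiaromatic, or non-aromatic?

Every ring atom contributes a p orbital perpendicular to the ring (each doubly-bonded ring atom is sp² with one p-orbital electron; each sp² =N– keeps its lone pair in-plane and puts one electron into the π system), so the π system is cyclic and fully conjugated.
Tallying contributions gives 2 × 2 = 4 from the 2 double-bond units.
With 4 = 4·1 π electrons, Hückel's rule classifies the planar ring as antiaromatic.

Antiaromatic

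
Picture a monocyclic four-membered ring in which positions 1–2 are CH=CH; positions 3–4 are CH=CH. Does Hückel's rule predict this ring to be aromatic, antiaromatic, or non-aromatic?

The p orbitals form a continuous loop: the double-bond atoms are sp², each contributing one p electron. The ring is fully conjugated.
Counting π electrons: 2 × 2 = 4 from the 2 double-bond units.
4 = 4(1); a planar, fully conjugated 4n system is antiaromatic.
This is cyclobutadiene.

Antiaromatic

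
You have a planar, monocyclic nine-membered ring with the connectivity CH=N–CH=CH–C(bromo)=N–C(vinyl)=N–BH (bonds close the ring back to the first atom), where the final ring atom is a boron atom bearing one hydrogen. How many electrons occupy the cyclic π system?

8

All ring atoms are sp² and supply a p orbital to the ring (every atom in a ring double bond is sp² and brings one electron to the p orbital; the doubly-bonded nitrogens are pyridine-type — their lone pairs lie in the ring plane, leaving one electron in the p orbital; the boron has an empty p orbital); the conjugation is uninterrupted.
Tallying contributions gives 4 × 2 = 8 from the double-bond units + 0 from the BH atom = 8.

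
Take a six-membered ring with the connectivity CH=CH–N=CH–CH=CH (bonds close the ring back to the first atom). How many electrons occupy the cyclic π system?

6

Every ring atom contributes a p orbital perpendicular to the ring (each doubly-bonded ring atom is sp² with one p-orbital electron; each =N– nitrogen is pyridine-type (lone pair in the sp² plane, one electron in the p orbital)), so the π system is cyclic and fully conjugated.
Counting π electrons: 3 × 2 = 6 from the 3 double-bond units.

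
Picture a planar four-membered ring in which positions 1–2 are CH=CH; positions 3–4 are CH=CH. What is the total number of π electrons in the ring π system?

All ring atoms are sp² and supply a p orbital to the ring (every atom in a ring double bond is sp² and brings one electron to the p orbital); the conjugation is uninterrupted.
Counting π electrons: 2 × 2 = 4 from the 2 double-bond units.
(The species described is cyclobutadiene.)

4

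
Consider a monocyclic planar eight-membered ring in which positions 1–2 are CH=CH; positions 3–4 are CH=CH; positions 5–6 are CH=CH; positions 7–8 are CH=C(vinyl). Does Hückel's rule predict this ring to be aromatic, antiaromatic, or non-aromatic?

Antiaromatic

The p orbitals form a continuous loop: the double-bond atoms are sp², each contributing one p electron. The ring is fully conjugated.
Adding the contributions, 4 × 2 = 8 from the 4 double-bond units.
8 = 4(2); a planar, fully conjugated 4n system is antiaromatic.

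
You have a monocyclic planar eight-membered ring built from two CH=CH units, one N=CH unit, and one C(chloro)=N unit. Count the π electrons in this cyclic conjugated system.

All ring atoms are sp² and supply a p orbital to the ring (every atom in a ring double bond is sp² and brings one electron to the p orbital; each =N– nitrogen is pyridine-type (lone pair in the sp² plane, one electron in the p orbital)); the conjugation is uninterrupted.
Counting π electrons: 4 × 2 = 8 from the 4 double-bond units.

8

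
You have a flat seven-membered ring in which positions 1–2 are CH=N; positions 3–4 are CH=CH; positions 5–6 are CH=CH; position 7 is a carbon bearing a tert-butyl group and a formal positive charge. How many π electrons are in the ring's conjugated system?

6

Check conjugation: every atom in a ring double bond is sp² and brings one electron to the p orbital; each sp² =N– keeps its lone pair in-plane and puts one electron into the π system; the carbocation has an empty p orbital — every position has a p orbital, so the cyclic π system is continuous.
π-electron count: 3 × 2 = 6 from the double-bond units + 0 from the C(tert-butyl)(+) atom = 6.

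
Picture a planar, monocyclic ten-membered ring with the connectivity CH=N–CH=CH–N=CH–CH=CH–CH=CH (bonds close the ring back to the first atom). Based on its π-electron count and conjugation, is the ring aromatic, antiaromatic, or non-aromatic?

Check conjugation: each doubly-bonded ring atom is sp² with one p-orbital electron; each sp² =N– keeps its lone pair in-plane and puts one electron into the π system — every position has a p orbital, so the cyclic π system is continuous.
π-electron count: 5 × 2 = 10 from the 5 double-bond units.
Since 10 = 4·2 + 2, the ring meets the 4n+2 criterion.

Aromatic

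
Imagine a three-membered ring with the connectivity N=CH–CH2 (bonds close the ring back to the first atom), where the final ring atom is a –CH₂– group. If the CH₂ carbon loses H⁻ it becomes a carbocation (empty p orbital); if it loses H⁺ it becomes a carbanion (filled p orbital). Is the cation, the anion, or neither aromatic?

The cation

Both ions have a continuous loop of p orbitals — each ring atom is sp².
Cation: 1 × 2 + 0 = 2 π electrons → 4(0)+2, aromatic.
Anion: 1 × 2 + 2 = 4 π electrons → 4(1), antiaromatic.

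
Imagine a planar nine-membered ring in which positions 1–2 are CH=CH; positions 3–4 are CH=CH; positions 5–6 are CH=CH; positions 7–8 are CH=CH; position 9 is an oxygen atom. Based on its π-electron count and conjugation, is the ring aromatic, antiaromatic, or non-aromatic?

Aromatic

Every ring atom contributes a p orbital perpendicular to the ring (the double-bond atoms are sp², each contributing one p electron; the oxygen donates one lone pair from its p orbital), so the π system is cyclic and fully conjugated.
π-electron count: 4 × 2 = 8 from the double-bond units + 2 from the O atom = 10.
Since 10 = 4·2 + 2, the ring meets the 4n+2 criterion.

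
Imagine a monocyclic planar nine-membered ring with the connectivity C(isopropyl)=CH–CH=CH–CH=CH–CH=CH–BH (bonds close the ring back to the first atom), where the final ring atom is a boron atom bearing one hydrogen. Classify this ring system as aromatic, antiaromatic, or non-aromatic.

Check conjugation: the double-bond atoms are sp², each contributing one p electron; the boron has an empty p orbital — every position has a p orbital, so the cyclic π system is continuous.
Tallying contributions gives 4 × 2 = 8 from the double-bond units + 0 from the BH atom = 8.
A 4n π count (8, n = 2) in a planar conjugated ring means antiaromatic.

Antiaromatic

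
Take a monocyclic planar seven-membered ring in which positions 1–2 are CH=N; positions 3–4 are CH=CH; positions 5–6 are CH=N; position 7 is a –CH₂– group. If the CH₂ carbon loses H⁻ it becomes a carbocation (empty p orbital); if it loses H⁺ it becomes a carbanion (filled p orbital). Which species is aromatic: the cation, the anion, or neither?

Once that carbon is sp², every ring atom has a p orbital and both ions are fully conjugated.
Cation: 3 × 2 + 0 = 6 π electrons → 4(1)+2, aromatic.
Anion: 3 × 2 + 2 = 8 π electrons → 4(2), antiaromatic.

The cation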